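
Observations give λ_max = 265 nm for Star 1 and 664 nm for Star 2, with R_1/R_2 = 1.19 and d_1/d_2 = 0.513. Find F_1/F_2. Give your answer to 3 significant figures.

212

Wien's law: T_1/T_2 = λ_2/λ_1 = 664/265 = 2.506.
L_1/L_2 = (R_1/R_2)²(T_1/T_2)⁴ = (1.19)²(2.506)⁴ = 55.82.
F_1/F_2 = (L_1/L_2)/(d_1/d_2)² = 55.82/(0.513)² = 212.1.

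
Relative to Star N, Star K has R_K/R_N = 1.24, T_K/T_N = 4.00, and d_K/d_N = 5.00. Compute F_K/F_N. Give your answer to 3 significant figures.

15.7

L_K/L_N = (R_K/R_N)²(T_K/T_N)⁴ = (1.24)² × (4.00)⁴ = 393.6.
F_K/F_N = (L_K/L_N)/(d_K/d_N)² = 393.6 / (5.00)² = 15.75.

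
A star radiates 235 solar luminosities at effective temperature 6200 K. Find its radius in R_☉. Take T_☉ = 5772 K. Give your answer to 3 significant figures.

13.3 R_☉

R/R_☉ = √(L/L_☉) / (T/T_☉)² = √(235) / (1.074)²
       = 15.33 / 1.154 = 13.29.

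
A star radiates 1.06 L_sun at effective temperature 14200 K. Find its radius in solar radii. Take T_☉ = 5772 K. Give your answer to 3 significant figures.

0.170 solar radii

R/R_☉ = √(L/L_☉) / (T/T_☉)² = √(1.06) / (2.460)²
       = 1.030 / 6.052 = 0.1701.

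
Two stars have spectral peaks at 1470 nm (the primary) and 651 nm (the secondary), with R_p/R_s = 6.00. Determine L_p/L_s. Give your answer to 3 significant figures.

Wien's law gives T ∝ 1/λ_max, so T_p/T_s = λ_s/λ_p = 651/1470 = 0.4429.
Then L ∝ R²T⁴ gives L_p/L_s = (6.00)² × (0.4429)⁴ = 36.00 × 0.03846 = 1.385.

1.38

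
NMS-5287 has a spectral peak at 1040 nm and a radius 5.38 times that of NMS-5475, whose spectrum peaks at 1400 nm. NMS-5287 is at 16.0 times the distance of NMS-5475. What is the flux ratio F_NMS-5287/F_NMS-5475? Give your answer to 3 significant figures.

0.371

Wien's law: T_NMS-5287/T_NMS-5475 = λ_NMS-5475/λ_NMS-5287 = 1400/1040 = 1.346.
L_NMS-5287/L_NMS-5475 = (R_NMS-5287/R_NMS-5475)²(T_NMS-5287/T_NMS-5475)⁴ = (5.38)²(1.346)⁴ = 95.05.
F_NMS-5287/F_NMS-5475 = (L_NMS-5287/L_NMS-5475)/(d_NMS-5287/d_NMS-5475)² = 95.05/(16.0)² = 0.3713.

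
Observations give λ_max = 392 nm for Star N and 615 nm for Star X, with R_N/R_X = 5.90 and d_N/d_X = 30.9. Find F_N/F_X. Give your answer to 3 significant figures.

0.221

Wien's law: T_N/T_X = λ_X/λ_N = 615/392 = 1.569.
L_N/L_X = (R_N/R_X)²(T_N/T_X)⁴ = (5.90)²(1.569)⁴ = 210.9.
F_N/F_X = (L_N/L_X)/(d_N/d_X)² = 210.9/(30.9)² = 0.2209.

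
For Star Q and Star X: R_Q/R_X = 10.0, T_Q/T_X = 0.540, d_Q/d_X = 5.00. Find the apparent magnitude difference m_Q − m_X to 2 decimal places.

L_Q/L_X = (10.0)²(0.540)⁴ = 8.503.
F_Q/F_X = (L_Q/L_X)/(d_Q/d_X)² = 8.503/25.00 = 0.3401.
m_Q − m_X = −2.5 log₁₀(0.3401) = 1.17.

1.17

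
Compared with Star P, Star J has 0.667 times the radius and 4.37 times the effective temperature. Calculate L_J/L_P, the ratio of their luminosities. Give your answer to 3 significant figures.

From the Stefan–Boltzmann law, L ∝ R²T⁴, so
L_J/L_P = (R_J/R_P)² (T_J/T_P)⁴ = (0.667)² × (4.37)⁴ = 0.4449 × 364.7 = 162.2.

162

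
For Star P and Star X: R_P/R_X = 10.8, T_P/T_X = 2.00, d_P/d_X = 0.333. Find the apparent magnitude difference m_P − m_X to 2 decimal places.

L_P/L_X = (10.8)²(2.00)⁴ = 1866.
F_P/F_X = (L_P/L_X)/(d_P/d_X)² = 1866/0.1109 = 1.683×10^4.
m_P − m_X = −2.5 log₁₀(1.683×10^4) = -10.57.

-10.57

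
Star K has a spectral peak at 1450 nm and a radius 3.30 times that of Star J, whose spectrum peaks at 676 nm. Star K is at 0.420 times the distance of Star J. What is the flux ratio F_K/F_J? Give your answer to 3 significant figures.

2.92

Wien's law: T_K/T_J = λ_J/λ_K = 676/1450 = 0.4662.
L_K/L_J = (R_K/R_J)²(T_K/T_J)⁴ = (3.30)²(0.4662)⁴ = 0.5144.
F_K/F_J = (L_K/L_J)/(d_K/d_J)² = 0.5144/(0.420)² = 2.916.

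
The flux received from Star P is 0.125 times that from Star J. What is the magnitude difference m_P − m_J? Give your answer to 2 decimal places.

m_P − m_J = −2.5 log₁₀(F_P/F_J) = −2.5 log₁₀(0.125) = −2.5 × (-0.903) = 2.258.

2.26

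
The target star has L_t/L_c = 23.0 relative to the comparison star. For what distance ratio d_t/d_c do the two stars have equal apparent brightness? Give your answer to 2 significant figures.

Equal flux requires L_t/d_t² = L_c/d_c², so d_t/d_c = √(L_t/L_c)
= √(23.0) = 4.796.

4.8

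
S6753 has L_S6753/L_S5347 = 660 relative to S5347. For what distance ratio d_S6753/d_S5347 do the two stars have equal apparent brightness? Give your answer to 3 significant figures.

Equal flux requires L_S6753/d_S6753² = L_S5347/d_S5347², so d_S6753/d_S5347 = √(L_S6753/L_S5347)
= √(660) = 25.69.

25.7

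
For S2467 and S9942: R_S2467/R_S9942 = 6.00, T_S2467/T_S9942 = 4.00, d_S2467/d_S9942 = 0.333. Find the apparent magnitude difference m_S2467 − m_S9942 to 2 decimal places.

-12.30

L_S2467/L_S9942 = (6.00)²(4.00)⁴ = 9216.
F_S2467/F_S9942 = (L_S2467/L_S9942)/(d_S2467/d_S9942)² = 9216/0.1109 = 8.311×10^4.
m_S2467 − m_S9942 = −2.5 log₁₀(8.311×10^4) = -12.30.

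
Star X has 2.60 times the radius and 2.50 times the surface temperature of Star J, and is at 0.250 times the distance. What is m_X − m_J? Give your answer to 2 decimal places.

L_X/L_J = (2.60)²(2.50)⁴ = 264.1.
F_X/F_J = (L_X/L_J)/(d_X/d_J)² = 264.1/0.06250 = 4225.
m_X − m_J = −2.5 log₁₀(4225) = -9.06.

-9.06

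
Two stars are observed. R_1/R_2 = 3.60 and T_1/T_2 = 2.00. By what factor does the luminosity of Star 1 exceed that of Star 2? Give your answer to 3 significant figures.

From the Stefan–Boltzmann law, L ∝ R²T⁴, so
L_1/L_2 = (R_1/R_2)² (T_1/T_2)⁴ = (3.60)² × (2.00)⁴ = 12.96 × 16.00 = 207.4.

207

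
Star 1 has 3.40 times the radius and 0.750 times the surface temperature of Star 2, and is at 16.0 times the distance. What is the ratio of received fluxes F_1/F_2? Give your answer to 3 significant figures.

L_1/L_2 = (R_1/R_2)²(T_1/T_2)⁴ = (3.40)² × (0.750)⁴ = 3.658.
F_1/F_2 = (L_1/L_2)/(d_1/d_2)² = 3.658 / (16.0)² = 0.01429.

0.0143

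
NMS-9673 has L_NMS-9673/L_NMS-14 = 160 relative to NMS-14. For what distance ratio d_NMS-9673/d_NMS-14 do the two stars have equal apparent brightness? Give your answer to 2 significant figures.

Equal flux requires L_NMS-9673/d_NMS-9673² = L_NMS-14/d_NMS-14², so d_NMS-9673/d_NMS-14 = √(L_NMS-9673/L_NMS-14)
= √(160) = 12.65.

13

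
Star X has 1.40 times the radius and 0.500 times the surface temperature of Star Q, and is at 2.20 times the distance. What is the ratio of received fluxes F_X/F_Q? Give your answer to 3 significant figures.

L_X/L_Q = (R_X/R_Q)²(T_X/T_Q)⁴ = (1.40)² × (0.500)⁴ = 0.1225.
F_X/F_Q = (L_X/L_Q)/(d_X/d_Q)² = 0.1225 / (2.20)² = 0.02531.

0.0253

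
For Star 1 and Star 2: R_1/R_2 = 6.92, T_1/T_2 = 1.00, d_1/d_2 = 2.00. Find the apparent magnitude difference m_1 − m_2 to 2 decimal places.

L_1/L_2 = (6.92)²(1.00)⁴ = 47.89.
F_1/F_2 = (L_1/L_2)/(d_1/d_2)² = 47.89/4.000 = 11.97.
m_1 − m_2 = −2.5 log₁₀(11.97) = -2.70.

-2.70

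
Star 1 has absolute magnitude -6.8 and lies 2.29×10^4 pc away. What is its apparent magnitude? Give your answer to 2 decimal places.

m = M + 5 log₁₀(d/10 pc) = -6.8 + 5 log₁₀(2.29×10^4/10)
  = -6.8 + 5 × 3.360 = -6.8 + 16.80 = 10.00.

10.00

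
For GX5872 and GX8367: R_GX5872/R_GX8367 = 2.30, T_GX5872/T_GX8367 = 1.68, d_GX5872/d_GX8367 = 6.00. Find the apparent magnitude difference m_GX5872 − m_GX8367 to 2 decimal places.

-0.17

L_GX5872/L_GX8367 = (2.30)²(1.68)⁴ = 42.14.
F_GX5872/F_GX8367 = (L_GX5872/L_GX8367)/(d_GX5872/d_GX8367)² = 42.14/36.00 = 1.171.
m_GX5872 − m_GX8367 = −2.5 log₁₀(1.171) = -0.17.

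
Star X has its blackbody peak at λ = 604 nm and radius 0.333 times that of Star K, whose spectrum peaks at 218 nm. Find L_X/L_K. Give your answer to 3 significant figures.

0.00188

Wien's law gives T ∝ 1/λ_max, so T_X/T_K = λ_K/λ_X = 218/604 = 0.3609.
Then L ∝ R²T⁴ gives L_X/L_K = (0.333)² × (0.3609)⁴ = 0.1109 × 0.01697 = 0.001882.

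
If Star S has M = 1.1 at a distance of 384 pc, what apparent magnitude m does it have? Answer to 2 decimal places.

m = M + 5 log₁₀(d/10 pc) = 1.1 + 5 log₁₀(384/10)
  = 1.1 + 5 × 1.584 = 1.1 + 7.92 = 9.02.

9.02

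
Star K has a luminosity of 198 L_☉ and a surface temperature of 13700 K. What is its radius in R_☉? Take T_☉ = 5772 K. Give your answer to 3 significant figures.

R/R_☉ = √(L/L_☉) / (T/T_☉)² = √(198) / (2.374)²
       = 14.07 / 5.634 = 2.498.

2.50 R_☉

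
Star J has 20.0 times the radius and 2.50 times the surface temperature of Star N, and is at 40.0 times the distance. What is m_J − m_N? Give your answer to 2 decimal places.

L_J/L_N = (20.0)²(2.50)⁴ = 1.562×10^4.
F_J/F_N = (L_J/L_N)/(d_J/d_N)² = 1.562×10^4/1600 = 9.766.
m_J − m_N = −2.5 log₁₀(9.766) = -2.47.

-2.47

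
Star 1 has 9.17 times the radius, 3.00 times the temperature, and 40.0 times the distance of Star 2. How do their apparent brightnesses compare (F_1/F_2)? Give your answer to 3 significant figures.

4.26

L_1/L_2 = (R_1/R_2)²(T_1/T_2)⁴ = (9.17)² × (3.00)⁴ = 6811.
F_1/F_2 = (L_1/L_2)/(d_1/d_2)² = 6811 / (40.0)² = 4.257.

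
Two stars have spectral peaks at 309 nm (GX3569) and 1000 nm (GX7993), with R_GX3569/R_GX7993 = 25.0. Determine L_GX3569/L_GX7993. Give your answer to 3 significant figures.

6.86×10^4

Wien's law gives T ∝ 1/λ_max, so T_GX3569/T_GX7993 = λ_GX7993/λ_GX3569 = 1000/309 = 3.236.
Then L ∝ R²T⁴ gives L_GX3569/L_GX7993 = (25.0)² × (3.236)⁴ = 625.0 × 109.7 = 6.856×10^4.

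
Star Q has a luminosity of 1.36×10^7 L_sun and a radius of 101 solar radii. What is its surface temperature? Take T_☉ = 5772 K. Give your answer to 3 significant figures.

3.49×10^4 K

T/T_☉ = (L/L_☉)^(1/4) / (R/R_☉)^(1/2)
T = 5772 × (1.36×10^7)^(1/4) / √(101) = 5772 × 60.73 / 10.05 = 3.488×10^4 K.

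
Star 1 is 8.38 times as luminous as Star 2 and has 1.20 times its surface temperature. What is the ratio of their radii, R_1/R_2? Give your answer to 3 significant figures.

L ∝ R²T⁴ gives R ∝ √L / T², so
R_1/R_2 = √(8.38) / (1.20)² = 2.895 / 1.440 = 2.010.

2.01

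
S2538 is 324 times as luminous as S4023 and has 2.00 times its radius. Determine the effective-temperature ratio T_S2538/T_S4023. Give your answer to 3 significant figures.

3.00

L ∝ R²T⁴ gives T ∝ (L/R²)^(1/4), so
T_S2538/T_S4023 = (324 / 2.00²)^(1/4) = (81.00)^(1/4) = 3.000.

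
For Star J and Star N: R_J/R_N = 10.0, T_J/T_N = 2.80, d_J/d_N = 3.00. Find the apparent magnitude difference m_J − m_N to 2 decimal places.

-7.09

L_J/L_N = (10.0)²(2.80)⁴ = 6147.
F_J/F_N = (L_J/L_N)/(d_J/d_N)² = 6147/9.000 = 683.0.
m_J − m_N = −2.5 log₁₀(683.0) = -7.09.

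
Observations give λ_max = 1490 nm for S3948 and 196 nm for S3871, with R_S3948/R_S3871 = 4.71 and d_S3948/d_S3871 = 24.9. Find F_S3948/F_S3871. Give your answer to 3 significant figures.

1.07×10^-5

Wien's law: T_S3948/T_S3871 = λ_S3871/λ_S3948 = 196/1490 = 0.1315.
L_S3948/L_S3871 = (R_S3948/R_S3871)²(T_S3948/T_S3871)⁴ = (4.71)²(0.1315)⁴ = 0.006642.
F_S3948/F_S3871 = (L_S3948/L_S3871)/(d_S3948/d_S3871)² = 0.006642/(24.9)² = 1.071×10^-5.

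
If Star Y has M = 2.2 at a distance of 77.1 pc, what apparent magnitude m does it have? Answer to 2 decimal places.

6.64

m = M + 5 log₁₀(d/10 pc) = 2.2 + 5 log₁₀(77.1/10)
  = 2.2 + 5 × 0.887 = 2.2 + 4.44 = 6.64.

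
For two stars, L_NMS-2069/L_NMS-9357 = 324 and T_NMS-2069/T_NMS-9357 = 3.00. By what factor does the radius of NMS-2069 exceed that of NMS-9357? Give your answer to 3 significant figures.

L ∝ R²T⁴ gives R ∝ √L / T², so
R_NMS-2069/R_NMS-9357 = √(324) / (3.00)² = 18.00 / 9.000 = 2.000.

2.00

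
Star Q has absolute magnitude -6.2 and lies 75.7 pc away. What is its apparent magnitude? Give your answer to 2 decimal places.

m = M + 5 log₁₀(d/10 pc) = -6.2 + 5 log₁₀(75.7/10)
  = -6.2 + 5 × 0.879 = -6.2 + 4.40 = -1.80.

-1.80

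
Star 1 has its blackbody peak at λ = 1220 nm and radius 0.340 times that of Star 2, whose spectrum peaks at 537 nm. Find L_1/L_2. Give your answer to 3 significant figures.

0.00434

Wien's law gives T ∝ 1/λ_max, so T_1/T_2 = λ_2/λ_1 = 537/1220 = 0.4402.
Then L ∝ R²T⁴ gives L_1/L_2 = (0.340)² × (0.4402)⁴ = 0.1156 × 0.03754 = 0.004339.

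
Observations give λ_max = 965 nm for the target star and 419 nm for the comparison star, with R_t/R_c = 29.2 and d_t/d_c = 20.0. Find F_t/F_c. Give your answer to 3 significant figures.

0.0758

Wien's law: T_t/T_c = λ_c/λ_t = 419/965 = 0.4342.
L_t/L_c = (R_t/R_c)²(T_t/T_c)⁴ = (29.2)²(0.4342)⁴ = 30.30.
F_t/F_c = (L_t/L_c)/(d_t/d_c)² = 30.30/(20.0)² = 0.07576.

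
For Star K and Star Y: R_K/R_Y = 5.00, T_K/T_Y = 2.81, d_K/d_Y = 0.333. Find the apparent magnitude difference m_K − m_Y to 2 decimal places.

L_K/L_Y = (5.00)²(2.81)⁴ = 1559.
F_K/F_Y = (L_K/L_Y)/(d_K/d_Y)² = 1559/0.1109 = 1.406×10^4.
m_K − m_Y = −2.5 log₁₀(1.406×10^4) = -10.37.

-10.37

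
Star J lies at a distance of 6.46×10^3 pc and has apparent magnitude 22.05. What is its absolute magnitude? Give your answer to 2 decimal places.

8.00

M = m − 5 log₁₀(d/10 pc) = 22.05 − 5 log₁₀(6.46×10^3/10)
  = 22.05 − 5 × 2.810 = 22.05 − 14.05 = 8.00.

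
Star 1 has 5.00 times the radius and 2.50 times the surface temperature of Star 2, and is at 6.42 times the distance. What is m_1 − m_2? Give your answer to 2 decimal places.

-3.44

L_1/L_2 = (5.00)²(2.50)⁴ = 976.6.
F_1/F_2 = (L_1/L_2)/(d_1/d_2)² = 976.6/41.22 = 23.69.
m_1 − m_2 = −2.5 log₁₀(23.69) = -3.44.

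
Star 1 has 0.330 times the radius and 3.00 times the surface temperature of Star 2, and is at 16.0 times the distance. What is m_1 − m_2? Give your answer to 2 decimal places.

L_1/L_2 = (0.330)²(3.00)⁴ = 8.821.
F_1/F_2 = (L_1/L_2)/(d_1/d_2)² = 8.821/256.0 = 0.03446.
m_1 − m_2 = −2.5 log₁₀(0.03446) = 3.66.

3.66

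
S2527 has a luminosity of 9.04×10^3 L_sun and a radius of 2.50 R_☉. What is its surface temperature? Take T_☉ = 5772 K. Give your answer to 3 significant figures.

3.56×10^4 K

T/T_☉ = (L/L_☉)^(1/4) / (R/R_☉)^(1/2)
T = 5772 × (9.04×10^3)^(1/4) / √(2.50) = 5772 × 9.751 / 1.581 = 3.560×10^4 K.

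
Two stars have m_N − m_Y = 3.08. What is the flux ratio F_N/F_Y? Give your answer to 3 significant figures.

0.0586

F_N/F_Y = 10^(−(m_N − m_Y)/2.5) = 10^(-3.08/2.5) = 10^-1.232 = 0.05861.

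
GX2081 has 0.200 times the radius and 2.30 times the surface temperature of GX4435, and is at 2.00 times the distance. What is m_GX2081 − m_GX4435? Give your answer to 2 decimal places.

L_GX2081/L_GX4435 = (0.200)²(2.30)⁴ = 1.119.
F_GX2081/F_GX4435 = (L_GX2081/L_GX4435)/(d_GX2081/d_GX4435)² = 1.119/4.000 = 0.2798.
m_GX2081 − m_GX4435 = −2.5 log₁₀(0.2798) = 1.38.

1.38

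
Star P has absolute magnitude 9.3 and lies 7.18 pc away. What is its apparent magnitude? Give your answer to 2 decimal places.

m = M + 5 log₁₀(d/10 pc) = 9.3 + 5 log₁₀(7.18/10)
  = 9.3 + 5 × -0.144 = 9.3 + -0.72 = 8.58.

8.58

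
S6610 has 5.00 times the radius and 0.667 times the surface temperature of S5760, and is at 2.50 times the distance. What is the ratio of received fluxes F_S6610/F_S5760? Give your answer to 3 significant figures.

L_S6610/L_S5760 = (R_S6610/R_S5760)²(T_S6610/T_S5760)⁴ = (5.00)² × (0.667)⁴ = 4.948.
F_S6610/F_S5760 = (L_S6610/L_S5760)/(d_S6610/d_S5760)² = 4.948 / (2.50)² = 0.7917.

0.792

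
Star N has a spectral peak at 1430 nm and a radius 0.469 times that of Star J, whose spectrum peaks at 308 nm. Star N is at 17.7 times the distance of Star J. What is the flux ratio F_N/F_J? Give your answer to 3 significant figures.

Wien's law: T_N/T_J = λ_J/λ_N = 308/1430 = 0.2154.
L_N/L_J = (R_N/R_J)²(T_N/T_J)⁴ = (0.469)²(0.2154)⁴ = 4.734×10^-4.
F_N/F_J = (L_N/L_J)/(d_N/d_J)² = 4.734×10^-4/(17.7)² = 1.511×10^-6.

1.51×10^-6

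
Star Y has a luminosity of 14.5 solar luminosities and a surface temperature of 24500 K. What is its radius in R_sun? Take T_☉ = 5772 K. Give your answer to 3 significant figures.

R/R_☉ = √(L/L_☉) / (T/T_☉)² = √(14.5) / (4.245)²
       = 3.808 / 18.02 = 0.2114.

0.211 R_sun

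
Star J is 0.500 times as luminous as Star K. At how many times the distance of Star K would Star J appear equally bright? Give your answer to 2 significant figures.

Equal flux requires L_J/d_J² = L_K/d_K², so d_J/d_K = √(L_J/L_K)
= √(0.500) = 0.7071.

0.71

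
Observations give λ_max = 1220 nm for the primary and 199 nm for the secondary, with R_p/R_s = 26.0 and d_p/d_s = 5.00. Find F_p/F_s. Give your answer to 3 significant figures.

Wien's law: T_p/T_s = λ_s/λ_p = 199/1220 = 0.1631.
L_p/L_s = (R_p/R_s)²(T_p/T_s)⁴ = (26.0)²(0.1631)⁴ = 0.4785.
F_p/F_s = (L_p/L_s)/(d_p/d_s)² = 0.4785/(5.00)² = 0.01914.

0.0191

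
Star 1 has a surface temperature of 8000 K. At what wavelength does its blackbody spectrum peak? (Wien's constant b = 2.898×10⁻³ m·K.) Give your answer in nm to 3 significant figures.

λ_max = b/T = 2.898×10⁻³ / 8000 = 3.62×10^-7 m = 362.2 nm.

362 nm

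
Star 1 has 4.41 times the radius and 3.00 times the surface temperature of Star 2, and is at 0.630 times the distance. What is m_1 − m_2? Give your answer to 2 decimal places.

-9.00

L_1/L_2 = (4.41)²(3.00)⁴ = 1575.
F_1/F_2 = (L_1/L_2)/(d_1/d_2)² = 1575/0.3969 = 3969.
m_1 − m_2 = −2.5 log₁₀(3969) = -9.00.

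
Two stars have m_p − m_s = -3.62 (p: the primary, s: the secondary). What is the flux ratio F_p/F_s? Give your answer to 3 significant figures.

F_p/F_s = 10^(−(m_p − m_s)/2.5) = 10^(3.62/2.5) = 10^1.448 = 28.05.

28.1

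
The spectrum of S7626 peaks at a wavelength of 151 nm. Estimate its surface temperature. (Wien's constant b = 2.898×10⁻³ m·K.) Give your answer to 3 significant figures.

T = b/λ_max = 2.898×10⁻³ / (151×10⁻⁹) = 1.919×10^4 K.

1.92×10^4 K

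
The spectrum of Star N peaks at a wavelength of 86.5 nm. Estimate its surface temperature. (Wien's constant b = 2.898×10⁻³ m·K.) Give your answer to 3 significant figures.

T = b/λ_max = 2.898×10⁻³ / (86.5×10⁻⁹) = 3.350×10^4 K.

3.35×10^4 K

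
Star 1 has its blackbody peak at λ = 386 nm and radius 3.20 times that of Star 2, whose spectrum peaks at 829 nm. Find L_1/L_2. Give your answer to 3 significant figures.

Wien's law gives T ∝ 1/λ_max, so T_1/T_2 = λ_2/λ_1 = 829/386 = 2.148.
Then L ∝ R²T⁴ gives L_1/L_2 = (3.20)² × (2.148)⁴ = 10.24 × 21.27 = 217.9.

218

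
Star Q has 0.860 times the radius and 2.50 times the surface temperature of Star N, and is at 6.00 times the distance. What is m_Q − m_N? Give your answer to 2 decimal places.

L_Q/L_N = (0.860)²(2.50)⁴ = 28.89.
F_Q/F_N = (L_Q/L_N)/(d_Q/d_N)² = 28.89/36.00 = 0.8025.
m_Q − m_N = −2.5 log₁₀(0.8025) = 0.24.

0.24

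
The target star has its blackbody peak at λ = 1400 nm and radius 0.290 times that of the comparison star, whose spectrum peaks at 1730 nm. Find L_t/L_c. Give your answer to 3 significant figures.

Wien's law gives T ∝ 1/λ_max, so T_t/T_c = λ_c/λ_t = 1730/1400 = 1.236.
Then L ∝ R²T⁴ gives L_t/L_c = (0.290)² × (1.236)⁴ = 0.08410 × 2.332 = 0.1961.

0.196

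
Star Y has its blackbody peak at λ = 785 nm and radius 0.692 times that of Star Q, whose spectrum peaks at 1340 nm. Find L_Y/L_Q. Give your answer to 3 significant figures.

Wien's law gives T ∝ 1/λ_max, so T_Y/T_Q = λ_Q/λ_Y = 1340/785 = 1.707.
Then L ∝ R²T⁴ gives L_Y/L_Q = (0.692)² × (1.707)⁴ = 0.4789 × 8.491 = 4.066.

4.07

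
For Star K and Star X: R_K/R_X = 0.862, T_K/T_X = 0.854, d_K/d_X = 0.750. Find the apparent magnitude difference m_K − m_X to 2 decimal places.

L_K/L_X = (0.862)²(0.854)⁴ = 0.3952.
F_K/F_X = (L_K/L_X)/(d_K/d_X)² = 0.3952/0.5625 = 0.7026.
m_K − m_X = −2.5 log₁₀(0.7026) = 0.38.

0.38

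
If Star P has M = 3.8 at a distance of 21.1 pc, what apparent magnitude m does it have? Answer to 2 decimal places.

m = M + 5 log₁₀(d/10 pc) = 3.8 + 5 log₁₀(21.1/10)
  = 3.8 + 5 × 0.324 = 3.8 + 1.62 = 5.42.

5.42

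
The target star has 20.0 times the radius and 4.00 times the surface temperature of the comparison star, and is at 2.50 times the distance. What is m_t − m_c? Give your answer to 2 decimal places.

L_t/L_c = (20.0)²(4.00)⁴ = 1.024×10^5.
F_t/F_c = (L_t/L_c)/(d_t/d_c)² = 1.024×10^5/6.250 = 1.638×10^4.
m_t − m_c = −2.5 log₁₀(1.638×10^4) = -10.54.

-10.54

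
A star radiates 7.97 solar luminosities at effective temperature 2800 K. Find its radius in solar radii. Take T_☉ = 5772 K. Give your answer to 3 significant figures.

R/R_☉ = √(L/L_☉) / (T/T_☉)² = √(7.97) / (0.4851)²
       = 2.823 / 0.2353 = 12.00.

12.0 solar radii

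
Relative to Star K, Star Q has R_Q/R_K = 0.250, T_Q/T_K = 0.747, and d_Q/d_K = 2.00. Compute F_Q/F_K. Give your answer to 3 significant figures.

0.00487

L_Q/L_K = (R_Q/R_K)²(T_Q/T_K)⁴ = (0.250)² × (0.747)⁴ = 0.01946.
F_Q/F_K = (L_Q/L_K)/(d_Q/d_K)² = 0.01946 / (2.00)² = 0.004865.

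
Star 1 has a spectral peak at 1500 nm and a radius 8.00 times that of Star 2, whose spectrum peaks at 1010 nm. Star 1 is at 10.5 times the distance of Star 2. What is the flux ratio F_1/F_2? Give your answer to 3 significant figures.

0.119

Wien's law: T_1/T_2 = λ_2/λ_1 = 1010/1500 = 0.6733.
L_1/L_2 = (R_1/R_2)²(T_1/T_2)⁴ = (8.00)²(0.6733)⁴ = 13.16.
F_1/F_2 = (L_1/L_2)/(d_1/d_2)² = 13.16/(10.5)² = 0.1193.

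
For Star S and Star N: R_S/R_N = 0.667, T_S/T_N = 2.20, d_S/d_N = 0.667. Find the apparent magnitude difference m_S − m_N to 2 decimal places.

-3.42

L_S/L_N = (0.667)²(2.20)⁴ = 10.42.
F_S/F_N = (L_S/L_N)/(d_S/d_N)² = 10.42/0.4449 = 23.43.
m_S − m_N = −2.5 log₁₀(23.43) = -3.42.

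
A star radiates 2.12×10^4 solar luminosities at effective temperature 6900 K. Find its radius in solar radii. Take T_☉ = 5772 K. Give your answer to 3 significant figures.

R/R_☉ = √(L/L_☉) / (T/T_☉)² = √(2.12×10^4) / (1.195)²
       = 145.6 / 1.429 = 101.9.

102 solar radii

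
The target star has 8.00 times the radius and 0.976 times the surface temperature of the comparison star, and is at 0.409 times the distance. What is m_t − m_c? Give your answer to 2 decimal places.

-6.35

L_t/L_c = (8.00)²(0.976)⁴ = 58.07.
F_t/F_c = (L_t/L_c)/(d_t/d_c)² = 58.07/0.1673 = 347.2.
m_t − m_c = −2.5 log₁₀(347.2) = -6.35.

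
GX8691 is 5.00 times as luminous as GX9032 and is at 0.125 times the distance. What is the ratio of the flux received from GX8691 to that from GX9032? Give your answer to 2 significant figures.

3.2×10^2

F = L/(4πd²), so F_GX8691/F_GX9032 = (L_GX8691/L_GX9032) / (d_GX8691/d_GX9032)²
= 5.00 / (0.125)² = 5.00 / 0.01562 = 320.0.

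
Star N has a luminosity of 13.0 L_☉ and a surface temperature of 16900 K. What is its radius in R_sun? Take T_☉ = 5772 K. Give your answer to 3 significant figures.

R/R_☉ = √(L/L_☉) / (T/T_☉)² = √(13.0) / (2.928)²
       = 3.606 / 8.573 = 0.4206.

0.421 R_sun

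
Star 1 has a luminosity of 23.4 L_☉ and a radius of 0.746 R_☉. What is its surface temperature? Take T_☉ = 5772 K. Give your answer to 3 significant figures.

1.47×10^4 K

T/T_☉ = (L/L_☉)^(1/4) / (R/R_☉)^(1/2)
T = 5772 × (23.4)^(1/4) / √(0.746) = 5772 × 2.199 / 0.8637 = 1.470×10^4 K.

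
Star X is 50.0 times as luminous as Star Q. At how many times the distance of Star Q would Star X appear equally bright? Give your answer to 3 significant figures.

7.07

Equal flux requires L_X/d_X² = L_Q/d_Q², so d_X/d_Q = √(L_X/L_Q)
= √(50.0) = 7.071.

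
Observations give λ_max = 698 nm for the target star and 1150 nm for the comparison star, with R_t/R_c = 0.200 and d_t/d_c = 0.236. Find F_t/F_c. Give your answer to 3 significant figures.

Wien's law: T_t/T_c = λ_c/λ_t = 1150/698 = 1.648.
L_t/L_c = (R_t/R_c)²(T_t/T_c)⁴ = (0.200)²(1.648)⁴ = 0.2947.
F_t/F_c = (L_t/L_c)/(d_t/d_c)² = 0.2947/(0.236)² = 5.292.

5.29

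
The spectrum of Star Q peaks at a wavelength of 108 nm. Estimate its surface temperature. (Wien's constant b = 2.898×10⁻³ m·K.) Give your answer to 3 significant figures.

2.68×10^4 K

T = b/λ_max = 2.898×10⁻³ / (108×10⁻⁹) = 2.683×10^4 K.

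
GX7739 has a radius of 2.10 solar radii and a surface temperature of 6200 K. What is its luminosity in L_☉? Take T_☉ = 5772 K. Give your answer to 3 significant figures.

L/L_☉ = (R/R_☉)² (T/T_☉)⁴ = (2.10)² × (6200/5772)⁴
       = 4.410 × (1.074)⁴ = 4.410 × 1.331 = 5.871.

5.87 L_☉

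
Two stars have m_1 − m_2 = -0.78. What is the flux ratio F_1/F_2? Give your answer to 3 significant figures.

F_1/F_2 = 10^(−(m_1 − m_2)/2.5) = 10^(0.78/2.5) = 10^0.312 = 2.051.

2.05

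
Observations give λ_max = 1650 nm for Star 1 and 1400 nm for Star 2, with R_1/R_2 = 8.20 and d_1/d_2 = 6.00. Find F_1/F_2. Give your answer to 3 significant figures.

0.968

Wien's law: T_1/T_2 = λ_2/λ_1 = 1400/1650 = 0.8485.
L_1/L_2 = (R_1/R_2)²(T_1/T_2)⁴ = (8.20)²(0.8485)⁴ = 34.85.
F_1/F_2 = (L_1/L_2)/(d_1/d_2)² = 34.85/(6.00)² = 0.9681.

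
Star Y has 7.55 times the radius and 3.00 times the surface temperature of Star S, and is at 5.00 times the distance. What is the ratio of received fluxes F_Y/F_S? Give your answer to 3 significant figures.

L_Y/L_S = (R_Y/R_S)²(T_Y/T_S)⁴ = (7.55)² × (3.00)⁴ = 4617.
F_Y/F_S = (L_Y/L_S)/(d_Y/d_S)² = 4617 / (5.00)² = 184.7.

185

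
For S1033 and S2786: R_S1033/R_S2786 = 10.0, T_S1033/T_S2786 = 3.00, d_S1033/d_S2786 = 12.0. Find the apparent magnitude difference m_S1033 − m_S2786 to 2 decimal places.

L_S1033/L_S2786 = (10.0)²(3.00)⁴ = 8100.
F_S1033/F_S2786 = (L_S1033/L_S2786)/(d_S1033/d_S2786)² = 8100/144.0 = 56.25.
m_S1033 − m_S2786 = −2.5 log₁₀(56.25) = -4.38.

-4.38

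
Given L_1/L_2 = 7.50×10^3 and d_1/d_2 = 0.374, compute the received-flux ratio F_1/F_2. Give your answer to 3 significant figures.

5.36×10^4

F = L/(4πd²), so F_1/F_2 = (L_1/L_2) / (d_1/d_2)²
= 7.50×10^3 / (0.374)² = 7.50×10^3 / 0.1399 = 5.362×10^4.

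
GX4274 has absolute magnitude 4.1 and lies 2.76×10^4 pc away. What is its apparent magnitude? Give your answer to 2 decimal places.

m = M + 5 log₁₀(d/10 pc) = 4.1 + 5 log₁₀(2.76×10^4/10)
  = 4.1 + 5 × 3.441 = 4.1 + 17.20 = 21.30.

21.30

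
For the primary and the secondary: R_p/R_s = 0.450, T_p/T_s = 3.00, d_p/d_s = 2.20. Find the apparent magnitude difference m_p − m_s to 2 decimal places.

-1.33

L_p/L_s = (0.450)²(3.00)⁴ = 16.40.
F_p/F_s = (L_p/L_s)/(d_p/d_s)² = 16.40/4.840 = 3.389.
m_p − m_s = −2.5 log₁₀(3.389) = -1.33.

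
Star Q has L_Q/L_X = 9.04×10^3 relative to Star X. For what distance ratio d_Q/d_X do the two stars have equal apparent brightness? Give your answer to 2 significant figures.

95

Equal flux requires L_Q/d_Q² = L_X/d_X², so d_Q/d_X = √(L_Q/L_X)
= √(9.04×10^3) = 95.08.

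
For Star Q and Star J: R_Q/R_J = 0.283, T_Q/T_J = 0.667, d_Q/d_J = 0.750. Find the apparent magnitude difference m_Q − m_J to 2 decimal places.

3.88

L_Q/L_J = (0.283)²(0.667)⁴ = 0.01585.
F_Q/F_J = (L_Q/L_J)/(d_Q/d_J)² = 0.01585/0.5625 = 0.02818.
m_Q − m_J = −2.5 log₁₀(0.02818) = 3.88.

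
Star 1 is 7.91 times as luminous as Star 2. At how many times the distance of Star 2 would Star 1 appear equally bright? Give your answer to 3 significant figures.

2.81

Equal flux requires L_1/d_1² = L_2/d_2², so d_1/d_2 = √(L_1/L_2)
= √(7.91) = 2.812.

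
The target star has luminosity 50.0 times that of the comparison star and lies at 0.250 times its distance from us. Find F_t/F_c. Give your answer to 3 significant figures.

800

F = L/(4πd²), so F_t/F_c = (L_t/L_c) / (d_t/d_c)²
= 50.0 / (0.250)² = 50.0 / 0.06250 = 800.0.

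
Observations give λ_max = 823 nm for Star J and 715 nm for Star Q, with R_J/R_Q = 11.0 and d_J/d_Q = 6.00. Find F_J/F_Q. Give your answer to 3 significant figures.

1.91

Wien's law: T_J/T_Q = λ_Q/λ_J = 715/823 = 0.8688.
L_J/L_Q = (R_J/R_Q)²(T_J/T_Q)⁴ = (11.0)²(0.8688)⁴ = 68.93.
F_J/F_Q = (L_J/L_Q)/(d_J/d_Q)² = 68.93/(6.00)² = 1.915.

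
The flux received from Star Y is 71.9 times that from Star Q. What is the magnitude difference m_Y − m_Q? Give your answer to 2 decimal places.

-4.64

m_Y − m_Q = −2.5 log₁₀(F_Y/F_Q) = −2.5 log₁₀(71.9) = −2.5 × (1.857) = -4.642.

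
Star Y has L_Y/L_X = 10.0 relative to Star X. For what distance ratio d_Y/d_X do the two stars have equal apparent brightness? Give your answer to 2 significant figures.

3.2

Equal flux requires L_Y/d_Y² = L_X/d_X², so d_Y/d_X = √(L_Y/L_X)
= √(10.0) = 3.162.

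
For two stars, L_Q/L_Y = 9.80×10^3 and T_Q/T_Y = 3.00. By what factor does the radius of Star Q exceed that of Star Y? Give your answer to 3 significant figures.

L ∝ R²T⁴ gives R ∝ √L / T², so
R_Q/R_Y = √(9.80×10^3) / (3.00)² = 98.99 / 9.000 = 11.00.

11.0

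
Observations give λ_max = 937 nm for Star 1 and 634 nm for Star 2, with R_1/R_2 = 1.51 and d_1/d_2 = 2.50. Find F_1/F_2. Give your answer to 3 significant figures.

0.0765

Wien's law: T_1/T_2 = λ_2/λ_1 = 634/937 = 0.6766.
L_1/L_2 = (R_1/R_2)²(T_1/T_2)⁴ = (1.51)²(0.6766)⁴ = 0.4779.
F_1/F_2 = (L_1/L_2)/(d_1/d_2)² = 0.4779/(2.50)² = 0.07647.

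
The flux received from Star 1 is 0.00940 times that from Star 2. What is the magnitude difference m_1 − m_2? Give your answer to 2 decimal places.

m_1 − m_2 = −2.5 log₁₀(F_1/F_2) = −2.5 log₁₀(0.00940) = −2.5 × (-2.027) = 5.067.

5.07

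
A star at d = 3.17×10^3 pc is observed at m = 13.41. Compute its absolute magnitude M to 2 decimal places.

0.90

M = m − 5 log₁₀(d/10 pc) = 13.41 − 5 log₁₀(3.17×10^3/10)
  = 13.41 − 5 × 2.501 = 13.41 − 12.51 = 0.90.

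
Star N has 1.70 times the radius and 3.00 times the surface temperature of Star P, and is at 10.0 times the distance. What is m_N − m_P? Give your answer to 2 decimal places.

-0.92

L_N/L_P = (1.70)²(3.00)⁴ = 234.1.
F_N/F_P = (L_N/L_P)/(d_N/d_P)² = 234.1/100.0 = 2.341.
m_N − m_P = −2.5 log₁₀(2.341) = -0.92.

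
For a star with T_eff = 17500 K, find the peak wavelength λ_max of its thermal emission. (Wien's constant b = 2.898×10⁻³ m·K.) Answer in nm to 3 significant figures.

λ_max = b/T = 2.898×10⁻³ / 17500 = 1.66×10^-7 m = 165.6 nm.

166 nm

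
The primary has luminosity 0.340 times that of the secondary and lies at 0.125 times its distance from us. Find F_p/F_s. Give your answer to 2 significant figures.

22

F = L/(4πd²), so F_p/F_s = (L_p/L_s) / (d_p/d_s)²
= 0.340 / (0.125)² = 0.340 / 0.01562 = 21.76.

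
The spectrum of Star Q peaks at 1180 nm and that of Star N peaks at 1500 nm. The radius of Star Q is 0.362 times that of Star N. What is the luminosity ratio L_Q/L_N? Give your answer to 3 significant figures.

0.342

Wien's law gives T ∝ 1/λ_max, so T_Q/T_N = λ_N/λ_Q = 1500/1180 = 1.271.
Then L ∝ R²T⁴ gives L_Q/L_N = (0.362)² × (1.271)⁴ = 0.1310 × 2.611 = 0.3422.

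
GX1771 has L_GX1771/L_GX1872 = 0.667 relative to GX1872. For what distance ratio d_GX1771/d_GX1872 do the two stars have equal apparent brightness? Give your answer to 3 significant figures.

0.817

Equal flux requires L_GX1771/d_GX1771² = L_GX1872/d_GX1872², so d_GX1771/d_GX1872 = √(L_GX1771/L_GX1872)
= √(0.667) = 0.8167.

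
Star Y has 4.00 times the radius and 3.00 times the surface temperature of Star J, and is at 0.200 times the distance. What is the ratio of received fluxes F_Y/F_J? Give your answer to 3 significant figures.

3.24×10^4

L_Y/L_J = (R_Y/R_J)²(T_Y/T_J)⁴ = (4.00)² × (3.00)⁴ = 1296.
F_Y/F_J = (L_Y/L_J)/(d_Y/d_J)² = 1296 / (0.200)² = 3.240×10^4.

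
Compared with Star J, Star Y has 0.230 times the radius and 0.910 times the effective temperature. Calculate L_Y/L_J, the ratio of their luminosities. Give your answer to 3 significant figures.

From the Stefan–Boltzmann law, L ∝ R²T⁴, so
L_Y/L_J = (R_Y/R_J)² (T_Y/T_J)⁴ = (0.230)² × (0.910)⁴ = 0.05290 × 0.6857 = 0.03628.

0.0363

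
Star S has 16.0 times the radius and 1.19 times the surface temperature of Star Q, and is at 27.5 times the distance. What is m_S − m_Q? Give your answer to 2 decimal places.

L_S/L_Q = (16.0)²(1.19)⁴ = 513.4.
F_S/F_Q = (L_S/L_Q)/(d_S/d_Q)² = 513.4/756.2 = 0.6788.
m_S − m_Q = −2.5 log₁₀(0.6788) = 0.42.

0.42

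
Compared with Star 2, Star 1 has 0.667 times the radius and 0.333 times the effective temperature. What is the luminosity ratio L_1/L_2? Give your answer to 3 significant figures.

0.00547

From the Stefan–Boltzmann law, L ∝ R²T⁴, so
L_1/L_2 = (R_1/R_2)² (T_1/T_2)⁴ = (0.667)² × (0.333)⁴ = 0.4449 × 0.01230 = 0.005471.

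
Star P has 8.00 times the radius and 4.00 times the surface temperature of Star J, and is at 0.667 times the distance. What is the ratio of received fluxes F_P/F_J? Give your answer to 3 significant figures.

L_P/L_J = (R_P/R_J)²(T_P/T_J)⁴ = (8.00)² × (4.00)⁴ = 1.638×10^4.
F_P/F_J = (L_P/L_J)/(d_P/d_J)² = 1.638×10^4 / (0.667)² = 3.683×10^4.

3.68×10^4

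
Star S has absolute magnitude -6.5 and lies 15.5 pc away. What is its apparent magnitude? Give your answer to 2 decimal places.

m = M + 5 log₁₀(d/10 pc) = -6.5 + 5 log₁₀(15.5/10)
  = -6.5 + 5 × 0.190 = -6.5 + 0.95 = -5.55.

-5.55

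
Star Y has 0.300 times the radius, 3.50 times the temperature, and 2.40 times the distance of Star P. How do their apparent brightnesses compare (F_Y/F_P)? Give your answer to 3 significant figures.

2.34

L_Y/L_P = (R_Y/R_P)²(T_Y/T_P)⁴ = (0.300)² × (3.50)⁴ = 13.51.
F_Y/F_P = (L_Y/L_P)/(d_Y/d_P)² = 13.51 / (2.40)² = 2.345.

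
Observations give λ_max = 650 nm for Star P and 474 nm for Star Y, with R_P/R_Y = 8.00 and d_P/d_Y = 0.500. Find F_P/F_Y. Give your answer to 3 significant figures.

Wien's law: T_P/T_Y = λ_Y/λ_P = 474/650 = 0.7292.
L_P/L_Y = (R_P/R_Y)²(T_P/T_Y)⁴ = (8.00)²(0.7292)⁴ = 18.10.
F_P/F_Y = (L_P/L_Y)/(d_P/d_Y)² = 18.10/(0.500)² = 72.39.

72.4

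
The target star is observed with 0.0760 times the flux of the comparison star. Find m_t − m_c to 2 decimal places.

2.80

m_t − m_c = −2.5 log₁₀(F_t/F_c) = −2.5 log₁₀(0.0760) = −2.5 × (-1.119) = 2.798.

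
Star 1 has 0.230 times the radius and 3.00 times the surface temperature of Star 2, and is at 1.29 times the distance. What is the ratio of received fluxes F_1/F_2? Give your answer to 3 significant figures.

2.57

L_1/L_2 = (R_1/R_2)²(T_1/T_2)⁴ = (0.230)² × (3.00)⁴ = 4.285.
F_1/F_2 = (L_1/L_2)/(d_1/d_2)² = 4.285 / (1.29)² = 2.575.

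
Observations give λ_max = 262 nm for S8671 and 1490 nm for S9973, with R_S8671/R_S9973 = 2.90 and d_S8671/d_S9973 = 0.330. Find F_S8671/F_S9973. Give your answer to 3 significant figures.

8.08×10^4

Wien's law: T_S8671/T_S9973 = λ_S9973/λ_S8671 = 1490/262 = 5.687.
L_S8671/L_S9973 = (R_S8671/R_S9973)²(T_S8671/T_S9973)⁴ = (2.90)²(5.687)⁴ = 8797.
F_S8671/F_S9973 = (L_S8671/L_S9973)/(d_S8671/d_S9973)² = 8797/(0.330)² = 8.078×10^4.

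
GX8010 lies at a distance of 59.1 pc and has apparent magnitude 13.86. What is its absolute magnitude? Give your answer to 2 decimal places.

M = m − 5 log₁₀(d/10 pc) = 13.86 − 5 log₁₀(59.1/10)
  = 13.86 − 5 × 0.772 = 13.86 − 3.86 = 10.00.

10.00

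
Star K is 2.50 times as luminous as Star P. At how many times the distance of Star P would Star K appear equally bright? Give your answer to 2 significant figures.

Equal flux requires L_K/d_K² = L_P/d_P², so d_K/d_P = √(L_K/L_P)
= √(2.50) = 1.581.

1.6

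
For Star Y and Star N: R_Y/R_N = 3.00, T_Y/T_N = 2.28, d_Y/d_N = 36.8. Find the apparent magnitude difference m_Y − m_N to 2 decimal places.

1.86

L_Y/L_N = (3.00)²(2.28)⁴ = 243.2.
F_Y/F_N = (L_Y/L_N)/(d_Y/d_N)² = 243.2/1354 = 0.1796.
m_Y − m_N = −2.5 log₁₀(0.1796) = 1.86.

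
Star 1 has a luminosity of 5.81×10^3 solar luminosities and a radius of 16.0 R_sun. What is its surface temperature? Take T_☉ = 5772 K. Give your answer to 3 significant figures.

T/T_☉ = (L/L_☉)^(1/4) / (R/R_☉)^(1/2)
T = 5772 × (5.81×10^3)^(1/4) / √(16.0) = 5772 × 8.731 / 4.000 = 1.260×10^4 K.

1.26×10^4 K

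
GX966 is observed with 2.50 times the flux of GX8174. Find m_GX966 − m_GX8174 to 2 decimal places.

-0.99

m_GX966 − m_GX8174 = −2.5 log₁₀(F_GX966/F_GX8174) = −2.5 log₁₀(2.50) = −2.5 × (0.398) = -0.995.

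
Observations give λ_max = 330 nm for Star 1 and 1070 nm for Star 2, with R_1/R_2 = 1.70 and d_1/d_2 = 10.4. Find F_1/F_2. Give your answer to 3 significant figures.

2.95

Wien's law: T_1/T_2 = λ_2/λ_1 = 1070/330 = 3.242.
L_1/L_2 = (R_1/R_2)²(T_1/T_2)⁴ = (1.70)²(3.242)⁴ = 319.4.
F_1/F_2 = (L_1/L_2)/(d_1/d_2)² = 319.4/(10.4)² = 2.953.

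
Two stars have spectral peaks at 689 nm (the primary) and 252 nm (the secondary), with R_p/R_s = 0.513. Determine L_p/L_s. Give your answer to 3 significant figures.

0.00471

Wien's law gives T ∝ 1/λ_max, so T_p/T_s = λ_s/λ_p = 252/689 = 0.3657.
Then L ∝ R²T⁴ gives L_p/L_s = (0.513)² × (0.3657)⁴ = 0.2632 × 0.01789 = 0.004709.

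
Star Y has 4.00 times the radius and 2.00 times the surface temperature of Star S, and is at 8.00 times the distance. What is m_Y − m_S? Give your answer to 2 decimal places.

-1.51

L_Y/L_S = (4.00)²(2.00)⁴ = 256.0.
F_Y/F_S = (L_Y/L_S)/(d_Y/d_S)² = 256.0/64.00 = 4.000.
m_Y − m_S = −2.5 log₁₀(4.000) = -1.51.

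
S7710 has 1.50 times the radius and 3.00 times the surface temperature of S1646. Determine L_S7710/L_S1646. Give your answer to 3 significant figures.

182

From the Stefan–Boltzmann law, L ∝ R²T⁴, so
L_S7710/L_S1646 = (R_S7710/R_S1646)² (T_S7710/T_S1646)⁴ = (1.50)² × (3.00)⁴ = 2.250 × 81.00 = 182.2.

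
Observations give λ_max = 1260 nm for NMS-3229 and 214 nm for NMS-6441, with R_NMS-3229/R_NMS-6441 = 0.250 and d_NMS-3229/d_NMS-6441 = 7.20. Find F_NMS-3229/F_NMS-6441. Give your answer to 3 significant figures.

Wien's law: T_NMS-3229/T_NMS-6441 = λ_NMS-6441/λ_NMS-3229 = 214/1260 = 0.1698.
L_NMS-3229/L_NMS-6441 = (R_NMS-3229/R_NMS-6441)²(T_NMS-3229/T_NMS-6441)⁴ = (0.250)²(0.1698)⁴ = 5.201×10^-5.
F_NMS-3229/F_NMS-6441 = (L_NMS-3229/L_NMS-6441)/(d_NMS-3229/d_NMS-6441)² = 5.201×10^-5/(7.20)² = 1.003×10^-6.

1.00×10^-6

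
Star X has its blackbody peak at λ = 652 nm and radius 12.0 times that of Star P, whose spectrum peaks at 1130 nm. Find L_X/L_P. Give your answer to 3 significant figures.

1.30×10^3

Wien's law gives T ∝ 1/λ_max, so T_X/T_P = λ_P/λ_X = 1130/652 = 1.733.
Then L ∝ R²T⁴ gives L_X/L_P = (12.0)² × (1.733)⁴ = 144.0 × 9.022 = 1299.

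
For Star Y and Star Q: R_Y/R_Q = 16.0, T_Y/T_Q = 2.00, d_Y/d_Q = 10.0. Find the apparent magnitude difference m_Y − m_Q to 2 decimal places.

-4.03

L_Y/L_Q = (16.0)²(2.00)⁴ = 4096.
F_Y/F_Q = (L_Y/L_Q)/(d_Y/d_Q)² = 4096/100.0 = 40.96.
m_Y − m_Q = −2.5 log₁₀(40.96) = -4.03.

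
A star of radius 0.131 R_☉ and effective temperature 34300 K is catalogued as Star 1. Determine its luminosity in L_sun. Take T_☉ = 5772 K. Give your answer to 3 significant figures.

L/L_☉ = (R/R_☉)² (T/T_☉)⁴ = (0.131)² × (34300/5772)⁴
       = 0.01716 × (5.942)⁴ = 0.01716 × 1247 = 21.40.

21.4 L_sun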